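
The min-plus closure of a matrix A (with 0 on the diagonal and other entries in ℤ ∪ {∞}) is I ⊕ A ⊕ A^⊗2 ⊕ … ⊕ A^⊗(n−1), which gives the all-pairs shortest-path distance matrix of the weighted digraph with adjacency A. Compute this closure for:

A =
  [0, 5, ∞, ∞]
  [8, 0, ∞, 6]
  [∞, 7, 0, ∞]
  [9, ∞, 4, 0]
Closure =
  [0, 5, 15, 11]
  [8, 0, 10, 6]
  [15, 7, 0, 13]
  [9, 11, 4, 0]

This is the Floyd-Warshall all-pairs shortest-path computation. For each intermediate vertex k = 0, 1, …, 3, update dist[i][j] ← min(dist[i][j], dist[i][k] + dist[k][j]). The final matrix gives, for each (i, j), the minimum total weight of any directed path from i to j (possibly empty when i = j).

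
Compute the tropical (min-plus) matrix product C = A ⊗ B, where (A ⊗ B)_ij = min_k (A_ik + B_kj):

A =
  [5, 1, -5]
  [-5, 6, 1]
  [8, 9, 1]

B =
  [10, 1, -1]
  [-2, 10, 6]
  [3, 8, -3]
A ⊗ B =
  [-2, 3, -8]
  [4, -4, -6]
  [4, 9, -2]

Apply the min-plus product entry-by-entry:
  C[0][0] = min over k of (A[0][0] + B[0][0] = 5 + 10 = 15, A[0][1] + B[1][0] = 1 + -2 = -1, A[0][2] + B[2][0] = -5 + 3 = -2) = -2 (attained at k = 2)
  C[0][1] = min over k of (A[0][0] + B[0][1] = 5 + 1 = 6, A[0][1] + B[1][1] = 1 + 10 = 11, A[0][2] + B[2][1] = -5 + 8 = 3) = 3 (attained at k = 2)
  C[0][2] = min over k of (A[0][0] + B[0][2] = 5 + -1 = 4, A[0][1] + B[1][2] = 1 + 6 = 7, A[0][2] + B[2][2] = -5 + -3 = -8) = -8 (attained at k = 2)
  C[1][0] = min over k of (A[1][0] + B[0][0] = -5 + 10 = 5, A[1][1] + B[1][0] = 6 + -2 = 4, A[1][2] + B[2][0] = 1 + 3 = 4) = 4 (attained at k = 1)
  C[1][1] = min over k of (A[1][0] + B[0][1] = -5 + 1 = -4, A[1][1] + B[1][1] = 6 + 10 = 16, A[1][2] + B[2][1] = 1 + 8 = 9) = -4 (attained at k = 0)
  C[1][2] = min over k of (A[1][0] + B[0][2] = -5 + -1 = -6, A[1][1] + B[1][2] = 6 + 6 = 12, A[1][2] + B[2][2] = 1 + -3 = -2) = -6 (attained at k = 0)
  C[2][0] = min over k of (A[2][0] + B[0][0] = 8 + 10 = 18, A[2][1] + B[1][0] = 9 + -2 = 7, A[2][2] + B[2][0] = 1 + 3 = 4) = 4 (attained at k = 2)
  C[2][1] = min over k of (A[2][0] + B[0][1] = 8 + 1 = 9, A[2][1] + B[1][1] = 9 + 10 = 19, A[2][2] + B[2][1] = 1 + 8 = 9) = 9 (attained at k = 0)
  C[2][2] = min over k of (A[2][0] + B[0][2] = 8 + -1 = 7, A[2][1] + B[1][2] = 9 + 6 = 15, A[2][2] + B[2][2] = 1 + -3 = -2) = -2 (attained at k = 2)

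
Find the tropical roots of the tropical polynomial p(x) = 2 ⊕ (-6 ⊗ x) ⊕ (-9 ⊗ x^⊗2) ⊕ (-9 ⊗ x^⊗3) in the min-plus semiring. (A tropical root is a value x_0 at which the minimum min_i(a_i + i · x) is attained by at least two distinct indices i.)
Roots: {0, 3, 8}

Each tropical root is a break point of the lower envelope of the lines y = a_i + i · x (there are 4 lines, with slopes 0, 1, ..., 3). Only the lines that attain the minimum somewhere contribute to roots; other lines are dominated. Here the surviving (envelope) indices are i = 3, i = 2, i = 1, i = 0.
Intersections between consecutive envelope lines give the roots: for adjacent envelope indices i < j the intersection is x = (a_i − a_j) / (j − i). Reading off the sorted break points: {0, 3, 8}.
Verification: at each break x_0, at least two indices attain the minimum of min_i(a_i + i · x_0).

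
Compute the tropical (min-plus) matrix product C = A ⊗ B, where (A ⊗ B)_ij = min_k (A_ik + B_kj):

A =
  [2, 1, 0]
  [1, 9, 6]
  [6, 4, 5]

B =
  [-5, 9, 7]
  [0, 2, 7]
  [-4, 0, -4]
A ⊗ B =
  [-4, 0, -4]
  [-4, 6, 2]
  [1, 5, 1]

Apply the min-plus product entry-by-entry:
  C[0][0] = min over k of (A[0][0] + B[0][0] = 2 + -5 = -3, A[0][1] + B[1][0] = 1 + 0 = 1, A[0][2] + B[2][0] = 0 + -4 = -4) = -4 (attained at k = 2)
  C[0][1] = min over k of (A[0][0] + B[0][1] = 2 + 9 = 11, A[0][1] + B[1][1] = 1 + 2 = 3, A[0][2] + B[2][1] = 0 + 0 = 0) = 0 (attained at k = 2)
  C[0][2] = min over k of (A[0][0] + B[0][2] = 2 + 7 = 9, A[0][1] + B[1][2] = 1 + 7 = 8, A[0][2] + B[2][2] = 0 + -4 = -4) = -4 (attained at k = 2)
  C[1][0] = min over k of (A[1][0] + B[0][0] = 1 + -5 = -4, A[1][1] + B[1][0] = 9 + 0 = 9, A[1][2] + B[2][0] = 6 + -4 = 2) = -4 (attained at k = 0)
  C[1][1] = min over k of (A[1][0] + B[0][1] = 1 + 9 = 10, A[1][1] + B[1][1] = 9 + 2 = 11, A[1][2] + B[2][1] = 6 + 0 = 6) = 6 (attained at k = 2)
  C[1][2] = min over k of (A[1][0] + B[0][2] = 1 + 7 = 8, A[1][1] + B[1][2] = 9 + 7 = 16, A[1][2] + B[2][2] = 6 + -4 = 2) = 2 (attained at k = 2)
  C[2][0] = min over k of (A[2][0] + B[0][0] = 6 + -5 = 1, A[2][1] + B[1][0] = 4 + 0 = 4, A[2][2] + B[2][0] = 5 + -4 = 1) = 1 (attained at k = 0)
  C[2][1] = min over k of (A[2][0] + B[0][1] = 6 + 9 = 15, A[2][1] + B[1][1] = 4 + 2 = 6, A[2][2] + B[2][1] = 5 + 0 = 5) = 5 (attained at k = 2)
  C[2][2] = min over k of (A[2][0] + B[0][2] = 6 + 7 = 13, A[2][1] + B[1][2] = 4 + 7 = 11, A[2][2] + B[2][2] = 5 + -4 = 1) = 1 (attained at k = 2)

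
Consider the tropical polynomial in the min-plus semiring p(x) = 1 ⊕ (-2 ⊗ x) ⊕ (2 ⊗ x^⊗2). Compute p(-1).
p(-1) = -3

A tropical monomial a ⊗ x^⊗i evaluates to a + i · x. Evaluating each term at x = -1:
  Term 0 contributes 1 + 0 · -1 = 1
  Term 1 contributes -2 + 1 · -1 = -3
  Term 2 contributes 2 + 2 · -1 = 0
p(-1) = ⊕ of these = min[1, -3, 0] = -3.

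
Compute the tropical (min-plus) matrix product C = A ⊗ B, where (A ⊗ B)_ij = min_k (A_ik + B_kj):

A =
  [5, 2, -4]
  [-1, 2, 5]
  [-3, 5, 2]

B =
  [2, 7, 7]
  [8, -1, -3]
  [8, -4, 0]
A ⊗ B =
  [4, -8, -4]
  [1, 1, -1]
  [-1, -2, 2]

Apply the min-plus product entry-by-entry:
  C[0][0] = min over k of (A[0][0] + B[0][0] = 5 + 2 = 7, A[0][1] + B[1][0] = 2 + 8 = 10, A[0][2] + B[2][0] = -4 + 8 = 4) = 4 (attained at k = 2)
  C[0][1] = min over k of (A[0][0] + B[0][1] = 5 + 7 = 12, A[0][1] + B[1][1] = 2 + -1 = 1, A[0][2] + B[2][1] = -4 + -4 = -8) = -8 (attained at k = 2)
  C[0][2] = min over k of (A[0][0] + B[0][2] = 5 + 7 = 12, A[0][1] + B[1][2] = 2 + -3 = -1, A[0][2] + B[2][2] = -4 + 0 = -4) = -4 (attained at k = 2)
  C[1][0] = min over k of (A[1][0] + B[0][0] = -1 + 2 = 1, A[1][1] + B[1][0] = 2 + 8 = 10, A[1][2] + B[2][0] = 5 + 8 = 13) = 1 (attained at k = 0)
  C[1][1] = min over k of (A[1][0] + B[0][1] = -1 + 7 = 6, A[1][1] + B[1][1] = 2 + -1 = 1, A[1][2] + B[2][1] = 5 + -4 = 1) = 1 (attained at k = 1)
  C[1][2] = min over k of (A[1][0] + B[0][2] = -1 + 7 = 6, A[1][1] + B[1][2] = 2 + -3 = -1, A[1][2] + B[2][2] = 5 + 0 = 5) = -1 (attained at k = 1)
  C[2][0] = min over k of (A[2][0] + B[0][0] = -3 + 2 = -1, A[2][1] + B[1][0] = 5 + 8 = 13, A[2][2] + B[2][0] = 2 + 8 = 10) = -1 (attained at k = 0)
  C[2][1] = min over k of (A[2][0] + B[0][1] = -3 + 7 = 4, A[2][1] + B[1][1] = 5 + -1 = 4, A[2][2] + B[2][1] = 2 + -4 = -2) = -2 (attained at k = 2)
  C[2][2] = min over k of (A[2][0] + B[0][2] = -3 + 7 = 4, A[2][1] + B[1][2] = 5 + -3 = 2, A[2][2] + B[2][2] = 2 + 0 = 2) = 2 (attained at k = 1)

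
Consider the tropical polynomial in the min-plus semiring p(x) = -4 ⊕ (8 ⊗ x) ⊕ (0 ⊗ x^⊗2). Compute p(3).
p(3) = -4

A tropical monomial a ⊗ x^⊗i evaluates to a + i · x. Evaluating each term at x = 3:
  Term 0 contributes -4 + 0 · 3 = -4
  Term 1 contributes 8 + 1 · 3 = 11
  Term 2 contributes 0 + 2 · 3 = 6
p(3) = ⊕ of these = min[-4, 11, 6] = -4.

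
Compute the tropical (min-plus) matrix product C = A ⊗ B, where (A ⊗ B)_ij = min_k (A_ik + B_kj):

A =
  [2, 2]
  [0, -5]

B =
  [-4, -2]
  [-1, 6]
A ⊗ B =
  [-2, 0]
  [-6, -2]

Apply the min-plus product entry-by-entry:
  C[0][0] = min over k of (A[0][0] + B[0][0] = 2 + -4 = -2, A[0][1] + B[1][0] = 2 + -1 = 1) = -2 (attained at k = 0)
  C[0][1] = min over k of (A[0][0] + B[0][1] = 2 + -2 = 0, A[0][1] + B[1][1] = 2 + 6 = 8) = 0 (attained at k = 0)
  C[1][0] = min over k of (A[1][0] + B[0][0] = 0 + -4 = -4, A[1][1] + B[1][0] = -5 + -1 = -6) = -6 (attained at k = 1)
  C[1][1] = min over k of (A[1][0] + B[0][1] = 0 + -2 = -2, A[1][1] + B[1][1] = -5 + 6 = 1) = -2 (attained at k = 0)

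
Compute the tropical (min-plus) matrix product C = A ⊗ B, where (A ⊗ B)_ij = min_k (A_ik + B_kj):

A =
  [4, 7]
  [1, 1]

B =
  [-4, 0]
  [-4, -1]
A ⊗ B =
  [0, 4]
  [-3, 0]

Apply the min-plus product entry-by-entry:
  C[0][0] = min over k of (A[0][0] + B[0][0] = 4 + -4 = 0, A[0][1] + B[1][0] = 7 + -4 = 3) = 0 (attained at k = 0)
  C[0][1] = min over k of (A[0][0] + B[0][1] = 4 + 0 = 4, A[0][1] + B[1][1] = 7 + -1 = 6) = 4 (attained at k = 0)
  C[1][0] = min over k of (A[1][0] + B[0][0] = 1 + -4 = -3, A[1][1] + B[1][0] = 1 + -4 = -3) = -3 (attained at k = 0)
  C[1][1] = min over k of (A[1][0] + B[0][1] = 1 + 0 = 1, A[1][1] + B[1][1] = 1 + -1 = 0) = 0 (attained at k = 1)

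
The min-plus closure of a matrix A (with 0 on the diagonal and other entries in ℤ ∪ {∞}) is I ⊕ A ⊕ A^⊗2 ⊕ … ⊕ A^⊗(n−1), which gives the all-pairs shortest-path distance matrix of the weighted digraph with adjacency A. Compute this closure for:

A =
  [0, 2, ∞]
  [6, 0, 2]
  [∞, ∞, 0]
Closure =
  [0, 2, 4]
  [6, 0, 2]
  [∞, ∞, 0]

This is the Floyd-Warshall all-pairs shortest-path computation. For each intermediate vertex k = 0, 1, …, 2, update dist[i][j] ← min(dist[i][j], dist[i][k] + dist[k][j]). The final matrix gives, for each (i, j), the minimum total weight of any directed path from i to j (possibly empty when i = j).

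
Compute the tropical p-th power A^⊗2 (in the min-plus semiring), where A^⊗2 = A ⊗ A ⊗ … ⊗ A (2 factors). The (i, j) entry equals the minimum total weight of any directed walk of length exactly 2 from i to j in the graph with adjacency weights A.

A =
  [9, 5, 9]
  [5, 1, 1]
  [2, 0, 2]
A^⊗2 =
  [10, 6, 6]
  [3, 1, 2]
  [4, 1, 1]

Each entry (A^⊗2)_ij equals the minimum over all length-2 walks i = v_0 → v_1 → … → v_2 = j of Σ_t A[v_t][v_{t+1}]. For example, for (i, j) = (0, 2) we minimise over 3 possible intermediate vertex sequences; the minimum is 6, attained along the walk 0 → 1 → 2.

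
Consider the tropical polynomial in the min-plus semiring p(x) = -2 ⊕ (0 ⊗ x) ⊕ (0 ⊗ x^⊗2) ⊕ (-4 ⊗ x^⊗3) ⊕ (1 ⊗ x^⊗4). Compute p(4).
p(4) = -2

A tropical monomial a ⊗ x^⊗i evaluates to a + i · x. Evaluating each term at x = 4:
  Term 0 contributes -2 + 0 · 4 = -2
  Term 1 contributes 0 + 1 · 4 = 4
  Term 2 contributes 0 + 2 · 4 = 8
  Term 3 contributes -4 + 3 · 4 = 8
  Term 4 contributes 1 + 4 · 4 = 17
p(4) = ⊕ of these = min[-2, 4, 8, 8, 17] = -2.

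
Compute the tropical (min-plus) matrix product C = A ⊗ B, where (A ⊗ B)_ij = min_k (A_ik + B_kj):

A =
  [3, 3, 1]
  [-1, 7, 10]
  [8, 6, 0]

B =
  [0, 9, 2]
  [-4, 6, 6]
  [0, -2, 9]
A ⊗ B =
  [-1, -1, 5]
  [-1, 8, 1]
  [0, -2, 9]

Apply the min-plus product entry-by-entry:
  C[0][0] = min over k of (A[0][0] + B[0][0] = 3 + 0 = 3, A[0][1] + B[1][0] = 3 + -4 = -1, A[0][2] + B[2][0] = 1 + 0 = 1) = -1 (attained at k = 1)
  C[0][1] = min over k of (A[0][0] + B[0][1] = 3 + 9 = 12, A[0][1] + B[1][1] = 3 + 6 = 9, A[0][2] + B[2][1] = 1 + -2 = -1) = -1 (attained at k = 2)
  C[0][2] = min over k of (A[0][0] + B[0][2] = 3 + 2 = 5, A[0][1] + B[1][2] = 3 + 6 = 9, A[0][2] + B[2][2] = 1 + 9 = 10) = 5 (attained at k = 0)
  C[1][0] = min over k of (A[1][0] + B[0][0] = -1 + 0 = -1, A[1][1] + B[1][0] = 7 + -4 = 3, A[1][2] + B[2][0] = 10 + 0 = 10) = -1 (attained at k = 0)
  C[1][1] = min over k of (A[1][0] + B[0][1] = -1 + 9 = 8, A[1][1] + B[1][1] = 7 + 6 = 13, A[1][2] + B[2][1] = 10 + -2 = 8) = 8 (attained at k = 0)
  C[1][2] = min over k of (A[1][0] + B[0][2] = -1 + 2 = 1, A[1][1] + B[1][2] = 7 + 6 = 13, A[1][2] + B[2][2] = 10 + 9 = 19) = 1 (attained at k = 0)
  C[2][0] = min over k of (A[2][0] + B[0][0] = 8 + 0 = 8, A[2][1] + B[1][0] = 6 + -4 = 2, A[2][2] + B[2][0] = 0 + 0 = 0) = 0 (attained at k = 2)
  C[2][1] = min over k of (A[2][0] + B[0][1] = 8 + 9 = 17, A[2][1] + B[1][1] = 6 + 6 = 12, A[2][2] + B[2][1] = 0 + -2 = -2) = -2 (attained at k = 2)
  C[2][2] = min over k of (A[2][0] + B[0][2] = 8 + 2 = 10, A[2][1] + B[1][2] = 6 + 6 = 12, A[2][2] + B[2][2] = 0 + 9 = 9) = 9 (attained at k = 2)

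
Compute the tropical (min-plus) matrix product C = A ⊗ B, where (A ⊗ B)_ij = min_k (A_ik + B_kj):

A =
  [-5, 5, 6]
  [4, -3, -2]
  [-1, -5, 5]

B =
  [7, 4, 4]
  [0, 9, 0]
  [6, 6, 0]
A ⊗ B =
  [2, -1, -1]
  [-3, 4, -3]
  [-5, 3, -5]

Apply the min-plus product entry-by-entry:
  C[0][0] = min over k of (A[0][0] + B[0][0] = -5 + 7 = 2, A[0][1] + B[1][0] = 5 + 0 = 5, A[0][2] + B[2][0] = 6 + 6 = 12) = 2 (attained at k = 0)
  C[0][1] = min over k of (A[0][0] + B[0][1] = -5 + 4 = -1, A[0][1] + B[1][1] = 5 + 9 = 14, A[0][2] + B[2][1] = 6 + 6 = 12) = -1 (attained at k = 0)
  C[0][2] = min over k of (A[0][0] + B[0][2] = -5 + 4 = -1, A[0][1] + B[1][2] = 5 + 0 = 5, A[0][2] + B[2][2] = 6 + 0 = 6) = -1 (attained at k = 0)
  C[1][0] = min over k of (A[1][0] + B[0][0] = 4 + 7 = 11, A[1][1] + B[1][0] = -3 + 0 = -3, A[1][2] + B[2][0] = -2 + 6 = 4) = -3 (attained at k = 1)
  C[1][1] = min over k of (A[1][0] + B[0][1] = 4 + 4 = 8, A[1][1] + B[1][1] = -3 + 9 = 6, A[1][2] + B[2][1] = -2 + 6 = 4) = 4 (attained at k = 2)
  C[1][2] = min over k of (A[1][0] + B[0][2] = 4 + 4 = 8, A[1][1] + B[1][2] = -3 + 0 = -3, A[1][2] + B[2][2] = -2 + 0 = -2) = -3 (attained at k = 1)
  C[2][0] = min over k of (A[2][0] + B[0][0] = -1 + 7 = 6, A[2][1] + B[1][0] = -5 + 0 = -5, A[2][2] + B[2][0] = 5 + 6 = 11) = -5 (attained at k = 1)
  C[2][1] = min over k of (A[2][0] + B[0][1] = -1 + 4 = 3, A[2][1] + B[1][1] = -5 + 9 = 4, A[2][2] + B[2][1] = 5 + 6 = 11) = 3 (attained at k = 0)
  C[2][2] = min over k of (A[2][0] + B[0][2] = -1 + 4 = 3, A[2][1] + B[1][2] = -5 + 0 = -5, A[2][2] + B[2][2] = 5 + 0 = 5) = -5 (attained at k = 1)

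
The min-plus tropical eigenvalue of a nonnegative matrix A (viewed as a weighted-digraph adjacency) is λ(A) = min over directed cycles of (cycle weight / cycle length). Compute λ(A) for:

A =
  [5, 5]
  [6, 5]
λ(A) = 5

Enumerate directed cycles and compute their means (weight / length). Sample:
  cycle 0 → 0: weight = 5, length = 1, mean = 5/1 ≈ 5.000
  cycle 1 → 1: weight = 5, length = 1, mean = 5/1 ≈ 5.000
  cycle 0 → 1 → 0: weight = 11, length = 2, mean = 11/2 ≈ 5.500
  cycle 1 → 0 → 1: weight = 11, length = 2, mean = 11/2 ≈ 5.500
Minimum mean = 5.000, attained e.g. along the cycle 0 → 0 with weight 5 and length 1. So λ(A) = 5/1 = 5.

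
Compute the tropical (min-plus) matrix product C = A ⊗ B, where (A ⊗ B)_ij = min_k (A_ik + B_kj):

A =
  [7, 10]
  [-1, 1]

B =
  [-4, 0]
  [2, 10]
A ⊗ B =
  [3, 7]
  [-5, -1]

Apply the min-plus product entry-by-entry:
  C[0][0] = min over k of (A[0][0] + B[0][0] = 7 + -4 = 3, A[0][1] + B[1][0] = 10 + 2 = 12) = 3 (attained at k = 0)
  C[0][1] = min over k of (A[0][0] + B[0][1] = 7 + 0 = 7, A[0][1] + B[1][1] = 10 + 10 = 20) = 7 (attained at k = 0)
  C[1][0] = min over k of (A[1][0] + B[0][0] = -1 + -4 = -5, A[1][1] + B[1][0] = 1 + 2 = 3) = -5 (attained at k = 0)
  C[1][1] = min over k of (A[1][0] + B[0][1] = -1 + 0 = -1, A[1][1] + B[1][1] = 1 + 10 = 11) = -1 (attained at k = 0)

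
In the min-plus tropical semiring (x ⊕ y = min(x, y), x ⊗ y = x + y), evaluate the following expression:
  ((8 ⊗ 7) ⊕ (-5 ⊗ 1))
((8 ⊗ 7) ⊕ (-5 ⊗ 1)) = -4

Expand innermost to outermost. Recall ⊕ takes the minimum of its arguments and ⊗ takes their sum. Working out the expression ((8 ⊗ 7) ⊕ (-5 ⊗ 1)) gives -4.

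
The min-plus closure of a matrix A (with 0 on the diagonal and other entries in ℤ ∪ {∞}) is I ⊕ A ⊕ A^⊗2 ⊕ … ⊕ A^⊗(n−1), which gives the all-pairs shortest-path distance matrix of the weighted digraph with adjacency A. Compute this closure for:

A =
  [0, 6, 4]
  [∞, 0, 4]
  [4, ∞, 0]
Closure =
  [0, 6, 4]
  [8, 0, 4]
  [4, 10, 0]

This is the Floyd-Warshall all-pairs shortest-path computation. For each intermediate vertex k = 0, 1, …, 2, update dist[i][j] ← min(dist[i][j], dist[i][k] + dist[k][j]). The final matrix gives, for each (i, j), the minimum total weight of any directed path from i to j (possibly empty when i = j).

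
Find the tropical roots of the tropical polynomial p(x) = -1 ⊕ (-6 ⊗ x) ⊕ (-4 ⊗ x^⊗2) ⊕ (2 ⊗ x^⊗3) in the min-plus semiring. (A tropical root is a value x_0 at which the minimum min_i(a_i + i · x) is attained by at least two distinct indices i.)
Roots: {-6, -2, 5}

Each tropical root is a break point of the lower envelope of the lines y = a_i + i · x (there are 4 lines, with slopes 0, 1, ..., 3). Only the lines that attain the minimum somewhere contribute to roots; other lines are dominated. Here the surviving (envelope) indices are i = 3, i = 2, i = 1, i = 0.
Intersections between consecutive envelope lines give the roots: for adjacent envelope indices i < j the intersection is x = (a_i − a_j) / (j − i). Reading off the sorted break points: {-6, -2, 5}.
Verification: at each break x_0, at least two indices attain the minimum of min_i(a_i + i · x_0).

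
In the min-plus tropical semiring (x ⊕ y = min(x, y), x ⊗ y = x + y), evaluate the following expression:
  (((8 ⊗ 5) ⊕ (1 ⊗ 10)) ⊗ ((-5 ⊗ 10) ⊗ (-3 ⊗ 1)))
(((8 ⊗ 5) ⊕ (1 ⊗ 10)) ⊗ ((-5 ⊗ 10) ⊗ (-3 ⊗ 1))) = 14

Expand innermost to outermost. Recall ⊕ takes the minimum of its arguments and ⊗ takes their sum. Working out the expression (((8 ⊗ 5) ⊕ (1 ⊗ 10)) ⊗ ((-5 ⊗ 10) ⊗ (-3 ⊗ 1))) gives 14.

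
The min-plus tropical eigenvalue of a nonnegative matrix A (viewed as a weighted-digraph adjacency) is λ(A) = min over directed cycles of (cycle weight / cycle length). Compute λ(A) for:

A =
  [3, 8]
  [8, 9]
λ(A) = 3

Enumerate directed cycles and compute their means (weight / length). Sample:
  cycle 0 → 0: weight = 3, length = 1, mean = 3/1 ≈ 3.000
  cycle 1 → 1: weight = 9, length = 1, mean = 9/1 ≈ 9.000
  cycle 0 → 1 → 0: weight = 16, length = 2, mean = 16/2 ≈ 8.000
  cycle 1 → 0 → 1: weight = 16, length = 2, mean = 16/2 ≈ 8.000
Minimum mean = 3.000, attained e.g. along the cycle 0 → 0 with weight 3 and length 1. So λ(A) = 3/1 = 3.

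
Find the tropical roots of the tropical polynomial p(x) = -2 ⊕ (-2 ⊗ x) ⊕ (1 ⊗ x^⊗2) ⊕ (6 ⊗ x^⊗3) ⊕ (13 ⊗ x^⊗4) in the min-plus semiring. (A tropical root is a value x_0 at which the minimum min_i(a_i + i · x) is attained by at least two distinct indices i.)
Roots: {-7, -5, -3, 0}

Each tropical root is a break point of the lower envelope of the lines y = a_i + i · x (there are 5 lines, with slopes 0, 1, ..., 4). Only the lines that attain the minimum somewhere contribute to roots; other lines are dominated. Here the surviving (envelope) indices are i = 4, i = 3, i = 2, i = 1, i = 0.
Intersections between consecutive envelope lines give the roots: for adjacent envelope indices i < j the intersection is x = (a_i − a_j) / (j − i). Reading off the sorted break points: {-7, -5, -3, 0}.
Verification: at each break x_0, at least two indices attain the minimum of min_i(a_i + i · x_0).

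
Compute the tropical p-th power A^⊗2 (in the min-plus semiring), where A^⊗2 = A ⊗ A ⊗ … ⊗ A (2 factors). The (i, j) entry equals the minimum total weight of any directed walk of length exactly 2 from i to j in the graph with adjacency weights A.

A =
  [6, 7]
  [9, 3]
A^⊗2 =
  [12, 10]
  [12, 6]

Each entry (A^⊗2)_ij equals the minimum over all length-2 walks i = v_0 → v_1 → … → v_2 = j of Σ_t A[v_t][v_{t+1}]. For example, for (i, j) = (0, 1) we minimise over 2 possible intermediate vertex sequences; the minimum is 10, attained along the walk 0 → 1 → 1.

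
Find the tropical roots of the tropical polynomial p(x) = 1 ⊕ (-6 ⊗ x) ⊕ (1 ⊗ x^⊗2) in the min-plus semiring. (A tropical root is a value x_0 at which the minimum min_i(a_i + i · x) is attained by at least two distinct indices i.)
Roots: {-7, 7}

Each tropical root is a break point of the lower envelope of the lines y = a_i + i · x (there are 3 lines, with slopes 0, 1, ..., 2). Only the lines that attain the minimum somewhere contribute to roots; other lines are dominated. Here the surviving (envelope) indices are i = 2, i = 1, i = 0.
Intersections between consecutive envelope lines give the roots: for adjacent envelope indices i < j the intersection is x = (a_i − a_j) / (j − i). Reading off the sorted break points: {-7, 7}.
Verification: at each break x_0, at least two indices attain the minimum of min_i(a_i + i · x_0).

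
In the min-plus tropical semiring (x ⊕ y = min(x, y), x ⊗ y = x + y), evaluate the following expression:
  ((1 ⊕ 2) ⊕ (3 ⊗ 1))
((1 ⊕ 2) ⊕ (3 ⊗ 1)) = 1

Expand innermost to outermost. Recall ⊕ takes the minimum of its arguments and ⊗ takes their sum. Working out the expression ((1 ⊕ 2) ⊕ (3 ⊗ 1)) gives 1.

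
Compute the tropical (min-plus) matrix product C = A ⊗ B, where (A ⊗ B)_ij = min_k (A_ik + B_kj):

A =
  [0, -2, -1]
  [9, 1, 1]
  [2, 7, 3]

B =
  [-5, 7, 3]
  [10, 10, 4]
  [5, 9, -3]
A ⊗ B =
  [-5, 7, -4]
  [4, 10, -2]
  [-3, 9, 0]

Apply the min-plus product entry-by-entry:
  C[0][0] = min over k of (A[0][0] + B[0][0] = 0 + -5 = -5, A[0][1] + B[1][0] = -2 + 10 = 8, A[0][2] + B[2][0] = -1 + 5 = 4) = -5 (attained at k = 0)
  C[0][1] = min over k of (A[0][0] + B[0][1] = 0 + 7 = 7, A[0][1] + B[1][1] = -2 + 10 = 8, A[0][2] + B[2][1] = -1 + 9 = 8) = 7 (attained at k = 0)
  C[0][2] = min over k of (A[0][0] + B[0][2] = 0 + 3 = 3, A[0][1] + B[1][2] = -2 + 4 = 2, A[0][2] + B[2][2] = -1 + -3 = -4) = -4 (attained at k = 2)
  C[1][0] = min over k of (A[1][0] + B[0][0] = 9 + -5 = 4, A[1][1] + B[1][0] = 1 + 10 = 11, A[1][2] + B[2][0] = 1 + 5 = 6) = 4 (attained at k = 0)
  C[1][1] = min over k of (A[1][0] + B[0][1] = 9 + 7 = 16, A[1][1] + B[1][1] = 1 + 10 = 11, A[1][2] + B[2][1] = 1 + 9 = 10) = 10 (attained at k = 2)
  C[1][2] = min over k of (A[1][0] + B[0][2] = 9 + 3 = 12, A[1][1] + B[1][2] = 1 + 4 = 5, A[1][2] + B[2][2] = 1 + -3 = -2) = -2 (attained at k = 2)
  C[2][0] = min over k of (A[2][0] + B[0][0] = 2 + -5 = -3, A[2][1] + B[1][0] = 7 + 10 = 17, A[2][2] + B[2][0] = 3 + 5 = 8) = -3 (attained at k = 0)
  C[2][1] = min over k of (A[2][0] + B[0][1] = 2 + 7 = 9, A[2][1] + B[1][1] = 7 + 10 = 17, A[2][2] + B[2][1] = 3 + 9 = 12) = 9 (attained at k = 0)
  C[2][2] = min over k of (A[2][0] + B[0][2] = 2 + 3 = 5, A[2][1] + B[1][2] = 7 + 4 = 11, A[2][2] + B[2][2] = 3 + -3 = 0) = 0 (attained at k = 2)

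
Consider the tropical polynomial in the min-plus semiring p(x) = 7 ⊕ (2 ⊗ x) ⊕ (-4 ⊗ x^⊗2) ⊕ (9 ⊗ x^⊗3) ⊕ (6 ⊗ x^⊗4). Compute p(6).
p(6) = 7

A tropical monomial a ⊗ x^⊗i evaluates to a + i · x. Evaluating each term at x = 6:
  Term 0 contributes 7 + 0 · 6 = 7
  Term 1 contributes 2 + 1 · 6 = 8
  Term 2 contributes -4 + 2 · 6 = 8
  Term 3 contributes 9 + 3 · 6 = 27
  Term 4 contributes 6 + 4 · 6 = 30
p(6) = ⊕ of these = min[7, 8, 8, 27, 30] = 7.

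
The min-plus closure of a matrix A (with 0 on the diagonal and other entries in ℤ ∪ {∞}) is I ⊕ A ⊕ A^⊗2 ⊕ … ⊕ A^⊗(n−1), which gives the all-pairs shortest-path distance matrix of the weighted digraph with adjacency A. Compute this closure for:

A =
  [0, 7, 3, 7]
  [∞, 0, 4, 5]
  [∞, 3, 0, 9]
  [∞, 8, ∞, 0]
Closure =
  [0, 6, 3, 7]
  [∞, 0, 4, 5]
  [∞, 3, 0, 8]
  [∞, 8, 12, 0]

This is the Floyd-Warshall all-pairs shortest-path computation. For each intermediate vertex k = 0, 1, …, 3, update dist[i][j] ← min(dist[i][j], dist[i][k] + dist[k][j]). The final matrix gives, for each (i, j), the minimum total weight of any directed path from i to j (possibly empty when i = j).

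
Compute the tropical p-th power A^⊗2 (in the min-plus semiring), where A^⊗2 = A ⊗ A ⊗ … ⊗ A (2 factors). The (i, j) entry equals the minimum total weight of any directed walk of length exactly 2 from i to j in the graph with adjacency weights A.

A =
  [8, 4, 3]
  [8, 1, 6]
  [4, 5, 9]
A^⊗2 =
  [7, 5, 10]
  [9, 2, 7]
  [12, 6, 7]

Each entry (A^⊗2)_ij equals the minimum over all length-2 walks i = v_0 → v_1 → … → v_2 = j of Σ_t A[v_t][v_{t+1}]. For example, for (i, j) = (0, 2) we minimise over 3 possible intermediate vertex sequences; the minimum is 10, attained along the walk 0 → 1 → 2.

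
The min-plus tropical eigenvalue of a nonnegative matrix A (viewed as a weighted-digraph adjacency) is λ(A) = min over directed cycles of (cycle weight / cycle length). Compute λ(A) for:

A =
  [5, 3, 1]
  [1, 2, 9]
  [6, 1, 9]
λ(A) = 1

Enumerate directed cycles and compute their means (weight / length). Sample:
  cycle 0 → 0: weight = 5, length = 1, mean = 5/1 ≈ 5.000
  cycle 1 → 1: weight = 2, length = 1, mean = 2/1 ≈ 2.000
  cycle 2 → 2: weight = 9, length = 1, mean = 9/1 ≈ 9.000
  cycle 0 → 1 → 0: weight = 4, length = 2, mean = 4/2 ≈ 2.000
  cycle 0 → 2 → 0: weight = 7, length = 2, mean = 7/2 ≈ 3.500
  cycle 1 → 0 → 1: weight = 4, length = 2, mean = 4/2 ≈ 2.000
Minimum mean = 1.000, attained e.g. along the cycle 0 → 2 → 1 → 0 with weight 3 and length 3. So λ(A) = 3/3 = 1.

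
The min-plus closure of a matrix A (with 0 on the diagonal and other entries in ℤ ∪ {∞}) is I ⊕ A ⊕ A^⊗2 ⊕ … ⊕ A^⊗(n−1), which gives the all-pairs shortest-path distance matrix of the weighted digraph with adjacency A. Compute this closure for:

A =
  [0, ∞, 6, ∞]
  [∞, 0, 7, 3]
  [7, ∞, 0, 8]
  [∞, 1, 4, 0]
Closure =
  [0, 15, 6, 14]
  [14, 0, 7, 3]
  [7, 9, 0, 8]
  [11, 1, 4, 0]

This is the Floyd-Warshall all-pairs shortest-path computation. For each intermediate vertex k = 0, 1, …, 3, update dist[i][j] ← min(dist[i][j], dist[i][k] + dist[k][j]). The final matrix gives, for each (i, j), the minimum total weight of any directed path from i to j (possibly empty when i = j).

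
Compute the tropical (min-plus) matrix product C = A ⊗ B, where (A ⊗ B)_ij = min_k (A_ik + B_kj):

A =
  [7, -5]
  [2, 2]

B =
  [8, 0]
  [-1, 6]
A ⊗ B =
  [-6, 1]
  [1, 2]

Apply the min-plus product entry-by-entry:
  C[0][0] = min over k of (A[0][0] + B[0][0] = 7 + 8 = 15, A[0][1] + B[1][0] = -5 + -1 = -6) = -6 (attained at k = 1)
  C[0][1] = min over k of (A[0][0] + B[0][1] = 7 + 0 = 7, A[0][1] + B[1][1] = -5 + 6 = 1) = 1 (attained at k = 1)
  C[1][0] = min over k of (A[1][0] + B[0][0] = 2 + 8 = 10, A[1][1] + B[1][0] = 2 + -1 = 1) = 1 (attained at k = 1)
  C[1][1] = min over k of (A[1][0] + B[0][1] = 2 + 0 = 2, A[1][1] + B[1][1] = 2 + 6 = 8) = 2 (attained at k = 0)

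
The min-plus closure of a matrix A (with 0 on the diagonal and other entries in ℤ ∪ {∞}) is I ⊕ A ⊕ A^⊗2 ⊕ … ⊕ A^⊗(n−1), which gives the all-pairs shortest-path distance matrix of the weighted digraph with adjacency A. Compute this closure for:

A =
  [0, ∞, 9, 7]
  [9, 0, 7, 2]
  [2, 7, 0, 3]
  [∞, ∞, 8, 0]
Closure =
  [0, 16, 9, 7]
  [9, 0, 7, 2]
  [2, 7, 0, 3]
  [10, 15, 8, 0]

This is the Floyd-Warshall all-pairs shortest-path computation. For each intermediate vertex k = 0, 1, …, 3, update dist[i][j] ← min(dist[i][j], dist[i][k] + dist[k][j]). The final matrix gives, for each (i, j), the minimum total weight of any directed path from i to j (possibly empty when i = j).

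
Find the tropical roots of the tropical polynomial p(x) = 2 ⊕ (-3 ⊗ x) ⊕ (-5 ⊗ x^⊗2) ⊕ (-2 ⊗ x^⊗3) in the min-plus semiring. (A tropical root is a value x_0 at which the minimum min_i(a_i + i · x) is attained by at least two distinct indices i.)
Roots: {-3, 2, 5}

Each tropical root is a break point of the lower envelope of the lines y = a_i + i · x (there are 4 lines, with slopes 0, 1, ..., 3). Only the lines that attain the minimum somewhere contribute to roots; other lines are dominated. Here the surviving (envelope) indices are i = 3, i = 2, i = 1, i = 0.
Intersections between consecutive envelope lines give the roots: for adjacent envelope indices i < j the intersection is x = (a_i − a_j) / (j − i). Reading off the sorted break points: {-3, 2, 5}.
Verification: at each break x_0, at least two indices attain the minimum of min_i(a_i + i · x_0).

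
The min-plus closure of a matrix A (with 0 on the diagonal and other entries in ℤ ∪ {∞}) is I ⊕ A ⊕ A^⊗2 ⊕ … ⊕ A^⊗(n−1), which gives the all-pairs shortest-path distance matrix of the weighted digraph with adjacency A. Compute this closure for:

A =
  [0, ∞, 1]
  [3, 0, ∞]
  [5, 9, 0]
Closure =
  [0, 10, 1]
  [3, 0, 4]
  [5, 9, 0]

This is the Floyd-Warshall all-pairs shortest-path computation. For each intermediate vertex k = 0, 1, …, 2, update dist[i][j] ← min(dist[i][j], dist[i][k] + dist[k][j]). The final matrix gives, for each (i, j), the minimum total weight of any directed path from i to j (possibly empty when i = j).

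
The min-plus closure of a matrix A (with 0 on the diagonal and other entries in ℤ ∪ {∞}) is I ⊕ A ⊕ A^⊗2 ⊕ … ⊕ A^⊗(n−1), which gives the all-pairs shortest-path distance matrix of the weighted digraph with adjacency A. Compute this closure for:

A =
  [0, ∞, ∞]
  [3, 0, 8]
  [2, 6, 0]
Closure =
  [0, ∞, ∞]
  [3, 0, 8]
  [2, 6, 0]

This is the Floyd-Warshall all-pairs shortest-path computation. For each intermediate vertex k = 0, 1, …, 2, update dist[i][j] ← min(dist[i][j], dist[i][k] + dist[k][j]). The final matrix gives, for each (i, j), the minimum total weight of any directed path from i to j (possibly empty when i = j).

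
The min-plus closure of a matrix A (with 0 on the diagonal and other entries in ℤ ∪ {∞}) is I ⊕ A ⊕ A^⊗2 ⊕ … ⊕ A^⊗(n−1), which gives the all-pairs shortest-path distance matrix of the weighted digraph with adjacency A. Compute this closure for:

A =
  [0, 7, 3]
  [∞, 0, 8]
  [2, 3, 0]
Closure =
  [0, 6, 3]
  [10, 0, 8]
  [2, 3, 0]

This is the Floyd-Warshall all-pairs shortest-path computation. For each intermediate vertex k = 0, 1, …, 2, update dist[i][j] ← min(dist[i][j], dist[i][k] + dist[k][j]). The final matrix gives, for each (i, j), the minimum total weight of any directed path from i to j (possibly empty when i = j).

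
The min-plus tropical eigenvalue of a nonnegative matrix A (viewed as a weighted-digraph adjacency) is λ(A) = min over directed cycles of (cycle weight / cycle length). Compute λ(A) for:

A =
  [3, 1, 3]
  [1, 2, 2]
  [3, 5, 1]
λ(A) = 1

Enumerate directed cycles and compute their means (weight / length). Sample:
  cycle 0 → 0: weight = 3, length = 1, mean = 3/1 ≈ 3.000
  cycle 1 → 1: weight = 2, length = 1, mean = 2/1 ≈ 2.000
  cycle 2 → 2: weight = 1, length = 1, mean = 1/1 ≈ 1.000
  cycle 0 → 1 → 0: weight = 2, length = 2, mean = 2/2 ≈ 1.000
  cycle 0 → 2 → 0: weight = 6, length = 2, mean = 6/2 ≈ 3.000
  cycle 1 → 0 → 1: weight = 2, length = 2, mean = 2/2 ≈ 1.000
Minimum mean = 1.000, attained e.g. along the cycle 2 → 2 with weight 1 and length 1. So λ(A) = 1/1 = 1.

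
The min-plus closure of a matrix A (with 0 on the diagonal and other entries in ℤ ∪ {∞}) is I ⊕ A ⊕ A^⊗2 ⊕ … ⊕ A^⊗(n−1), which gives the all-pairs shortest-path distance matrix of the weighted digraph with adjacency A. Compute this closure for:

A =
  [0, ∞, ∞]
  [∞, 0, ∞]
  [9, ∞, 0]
Closure =
  [0, ∞, ∞]
  [∞, 0, ∞]
  [9, ∞, 0]

This is the Floyd-Warshall all-pairs shortest-path computation. For each intermediate vertex k = 0, 1, …, 2, update dist[i][j] ← min(dist[i][j], dist[i][k] + dist[k][j]). The final matrix gives, for each (i, j), the minimum total weight of any directed path from i to j (possibly empty when i = j).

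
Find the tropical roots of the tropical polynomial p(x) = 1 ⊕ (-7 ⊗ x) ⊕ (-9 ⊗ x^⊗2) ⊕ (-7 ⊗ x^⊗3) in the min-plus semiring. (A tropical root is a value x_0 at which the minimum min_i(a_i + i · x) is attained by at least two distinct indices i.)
Roots: {-2, 2, 8}

Each tropical root is a break point of the lower envelope of the lines y = a_i + i · x (there are 4 lines, with slopes 0, 1, ..., 3). Only the lines that attain the minimum somewhere contribute to roots; other lines are dominated. Here the surviving (envelope) indices are i = 3, i = 2, i = 1, i = 0.
Intersections between consecutive envelope lines give the roots: for adjacent envelope indices i < j the intersection is x = (a_i − a_j) / (j − i). Reading off the sorted break points: {-2, 2, 8}.
Verification: at each break x_0, at least two indices attain the minimum of min_i(a_i + i · x_0).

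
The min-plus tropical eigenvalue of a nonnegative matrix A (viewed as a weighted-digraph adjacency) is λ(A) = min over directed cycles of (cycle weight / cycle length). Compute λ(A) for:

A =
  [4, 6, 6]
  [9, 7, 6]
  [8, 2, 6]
λ(A) = 4

Enumerate directed cycles and compute their means (weight / length). Sample:
  cycle 0 → 0: weight = 4, length = 1, mean = 4/1 ≈ 4.000
  cycle 1 → 1: weight = 7, length = 1, mean = 7/1 ≈ 7.000
  cycle 2 → 2: weight = 6, length = 1, mean = 6/1 ≈ 6.000
  cycle 0 → 1 → 0: weight = 15, length = 2, mean = 15/2 ≈ 7.500
  cycle 0 → 2 → 0: weight = 14, length = 2, mean = 14/2 ≈ 7.000
  cycle 1 → 0 → 1: weight = 15, length = 2, mean = 15/2 ≈ 7.500
Minimum mean = 4.000, attained e.g. along the cycle 0 → 0 with weight 4 and length 1. So λ(A) = 4/1 = 4.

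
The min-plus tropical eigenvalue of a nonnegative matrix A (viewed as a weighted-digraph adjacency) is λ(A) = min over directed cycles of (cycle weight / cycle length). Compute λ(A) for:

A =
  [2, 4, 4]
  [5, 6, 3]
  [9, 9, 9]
λ(A) = 2

Enumerate directed cycles and compute their means (weight / length). Sample:
  cycle 0 → 0: weight = 2, length = 1, mean = 2/1 ≈ 2.000
  cycle 1 → 1: weight = 6, length = 1, mean = 6/1 ≈ 6.000
  cycle 2 → 2: weight = 9, length = 1, mean = 9/1 ≈ 9.000
  cycle 0 → 1 → 0: weight = 9, length = 2, mean = 9/2 ≈ 4.500
  cycle 0 → 2 → 0: weight = 13, length = 2, mean = 13/2 ≈ 6.500
  cycle 1 → 0 → 1: weight = 9, length = 2, mean = 9/2 ≈ 4.500
Minimum mean = 2.000, attained e.g. along the cycle 0 → 0 with weight 2 and length 1. So λ(A) = 2/1 = 2.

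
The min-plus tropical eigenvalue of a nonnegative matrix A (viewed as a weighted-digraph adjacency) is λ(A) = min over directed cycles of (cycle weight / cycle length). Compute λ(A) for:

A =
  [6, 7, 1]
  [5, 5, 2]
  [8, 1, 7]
λ(A) = 3/2

Enumerate directed cycles and compute their means (weight / length). Sample:
  cycle 0 → 0: weight = 6, length = 1, mean = 6/1 ≈ 6.000
  cycle 1 → 1: weight = 5, length = 1, mean = 5/1 ≈ 5.000
  cycle 2 → 2: weight = 7, length = 1, mean = 7/1 ≈ 7.000
  cycle 0 → 1 → 0: weight = 12, length = 2, mean = 12/2 ≈ 6.000
  cycle 0 → 2 → 0: weight = 9, length = 2, mean = 9/2 ≈ 4.500
  cycle 1 → 0 → 1: weight = 12, length = 2, mean = 12/2 ≈ 6.000
Minimum mean = 1.500, attained e.g. along the cycle 1 → 2 → 1 with weight 3 and length 2. So λ(A) = 3/2 = 3/2.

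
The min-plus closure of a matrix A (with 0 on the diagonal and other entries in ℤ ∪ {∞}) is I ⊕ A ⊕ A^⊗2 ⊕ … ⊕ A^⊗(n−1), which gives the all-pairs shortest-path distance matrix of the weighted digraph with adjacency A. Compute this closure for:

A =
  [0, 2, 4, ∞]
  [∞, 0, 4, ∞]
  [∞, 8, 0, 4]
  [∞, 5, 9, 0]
Closure =
  [0, 2, 4, 8]
  [∞, 0, 4, 8]
  [∞, 8, 0, 4]
  [∞, 5, 9, 0]

This is the Floyd-Warshall all-pairs shortest-path computation. For each intermediate vertex k = 0, 1, …, 3, update dist[i][j] ← min(dist[i][j], dist[i][k] + dist[k][j]). The final matrix gives, for each (i, j), the minimum total weight of any directed path from i to j (possibly empty when i = j).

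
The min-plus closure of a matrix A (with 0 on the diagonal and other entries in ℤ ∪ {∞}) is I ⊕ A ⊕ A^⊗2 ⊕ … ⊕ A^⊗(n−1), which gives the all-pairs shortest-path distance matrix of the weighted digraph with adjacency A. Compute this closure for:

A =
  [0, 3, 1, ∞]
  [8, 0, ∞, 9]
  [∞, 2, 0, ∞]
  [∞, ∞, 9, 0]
Closure =
  [0, 3, 1, 12]
  [8, 0, 9, 9]
  [10, 2, 0, 11]
  [19, 11, 9, 0]

This is the Floyd-Warshall all-pairs shortest-path computation. For each intermediate vertex k = 0, 1, …, 3, update dist[i][j] ← min(dist[i][j], dist[i][k] + dist[k][j]). The final matrix gives, for each (i, j), the minimum total weight of any directed path from i to j (possibly empty when i = j).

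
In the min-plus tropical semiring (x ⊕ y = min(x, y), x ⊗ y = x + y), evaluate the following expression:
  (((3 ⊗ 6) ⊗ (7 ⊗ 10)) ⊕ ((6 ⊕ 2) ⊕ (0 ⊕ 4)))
(((3 ⊗ 6) ⊗ (7 ⊗ 10)) ⊕ ((6 ⊕ 2) ⊕ (0 ⊕ 4))) = 0

Expand innermost to outermost. Recall ⊕ takes the minimum of its arguments and ⊗ takes their sum. Working out the expression (((3 ⊗ 6) ⊗ (7 ⊗ 10)) ⊕ ((6 ⊕ 2) ⊕ (0 ⊕ 4))) gives 0.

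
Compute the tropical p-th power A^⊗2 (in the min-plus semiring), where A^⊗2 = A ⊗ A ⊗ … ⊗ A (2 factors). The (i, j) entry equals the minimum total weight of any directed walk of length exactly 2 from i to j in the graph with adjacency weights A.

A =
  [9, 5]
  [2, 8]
A^⊗2 =
  [7, 13]
  [10, 7]

Each entry (A^⊗2)_ij equals the minimum over all length-2 walks i = v_0 → v_1 → … → v_2 = j of Σ_t A[v_t][v_{t+1}]. For example, for (i, j) = (0, 1) we minimise over 2 possible intermediate vertex sequences; the minimum is 13, attained along the walk 0 → 1 → 1.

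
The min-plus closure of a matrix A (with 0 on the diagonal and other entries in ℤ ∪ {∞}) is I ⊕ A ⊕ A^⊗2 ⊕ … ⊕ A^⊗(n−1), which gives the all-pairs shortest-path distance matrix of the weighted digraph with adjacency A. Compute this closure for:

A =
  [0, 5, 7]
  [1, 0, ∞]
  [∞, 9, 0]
Closure =
  [0, 5, 7]
  [1, 0, 8]
  [10, 9, 0]

This is the Floyd-Warshall all-pairs shortest-path computation. For each intermediate vertex k = 0, 1, …, 2, update dist[i][j] ← min(dist[i][j], dist[i][k] + dist[k][j]). The final matrix gives, for each (i, j), the minimum total weight of any directed path from i to j (possibly empty when i = j).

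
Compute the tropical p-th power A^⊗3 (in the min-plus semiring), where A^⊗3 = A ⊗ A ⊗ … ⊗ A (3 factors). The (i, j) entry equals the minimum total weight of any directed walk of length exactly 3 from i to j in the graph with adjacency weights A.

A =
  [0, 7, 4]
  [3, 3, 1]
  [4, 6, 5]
A^⊗3 =
  [0, 7, 4]
  [3, 9, 7]
  [4, 11, 8]

Each entry (A^⊗3)_ij equals the minimum over all length-3 walks i = v_0 → v_1 → … → v_3 = j of Σ_t A[v_t][v_{t+1}]. For example, for (i, j) = (0, 2) we minimise over 9 possible intermediate vertex sequences; the minimum is 4, attained along the walk 0 → 0 → 0 → 2.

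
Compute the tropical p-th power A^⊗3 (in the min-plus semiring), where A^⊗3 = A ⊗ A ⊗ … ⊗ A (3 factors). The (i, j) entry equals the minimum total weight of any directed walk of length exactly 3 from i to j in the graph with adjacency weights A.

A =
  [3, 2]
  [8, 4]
A^⊗3 =
  [9, 8]
  [14, 12]

Each entry (A^⊗3)_ij equals the minimum over all length-3 walks i = v_0 → v_1 → … → v_3 = j of Σ_t A[v_t][v_{t+1}]. For example, for (i, j) = (0, 1) we minimise over 4 possible intermediate vertex sequences; the minimum is 8, attained along the walk 0 → 0 → 0 → 1.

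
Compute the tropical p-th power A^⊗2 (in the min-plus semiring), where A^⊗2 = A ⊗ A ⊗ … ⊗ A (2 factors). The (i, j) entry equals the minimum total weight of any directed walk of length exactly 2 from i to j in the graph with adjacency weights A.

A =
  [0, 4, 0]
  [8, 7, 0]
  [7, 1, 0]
A^⊗2 =
  [0, 1, 0]
  [7, 1, 0]
  [7, 1, 0]

Each entry (A^⊗2)_ij equals the minimum over all length-2 walks i = v_0 → v_1 → … → v_2 = j of Σ_t A[v_t][v_{t+1}]. For example, for (i, j) = (0, 2) we minimise over 3 possible intermediate vertex sequences; the minimum is 0, attained along the walk 0 → 0 → 2.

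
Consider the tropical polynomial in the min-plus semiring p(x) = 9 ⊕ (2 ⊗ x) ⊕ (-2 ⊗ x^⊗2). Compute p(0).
p(0) = -2

A tropical monomial a ⊗ x^⊗i evaluates to a + i · x. Evaluating each term at x = 0:
  Term 0 contributes 9 + 0 · 0 = 9
  Term 1 contributes 2 + 1 · 0 = 2
  Term 2 contributes -2 + 2 · 0 = -2
p(0) = ⊕ of these = min[9, 2, -2] = -2.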